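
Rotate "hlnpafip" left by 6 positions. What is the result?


Input: "hlnpafip", rotate left by 6
First 6 characters: "hlnpaf"
Remaining characters: "ip"
Concatenate remaining + first: "ip" + "hlnpaf" = "iphlnpaf"

iphlnpaf


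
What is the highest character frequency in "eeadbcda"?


Input: eeadbcda
Character counts:
  'a': 2
  'b': 1
  'c': 1
  'd': 2
  'e': 2
Maximum frequency: 2

2


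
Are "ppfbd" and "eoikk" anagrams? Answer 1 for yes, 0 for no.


Strings: "ppfbd", "eoikk"
Sorted first:  bdfpp
Sorted second: eikko
Differ at position 0: 'b' vs 'e' => not anagrams

0


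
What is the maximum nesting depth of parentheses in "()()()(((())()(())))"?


Input: "()()()(((())()(())))"
Tracking depth:
  Position 0 '(': depth becomes 1
  Position 1 ')': depth becomes 0
  Position 2 '(': depth becomes 1
  Position 3 ')': depth becomes 0
  Position 4 '(': depth becomes 1
  Position 5 ')': depth becomes 0
  Position 6 '(': depth becomes 1
  Position 7 '(': depth becomes 2
  Position 8 '(': depth becomes 3
  Position 9 '(': depth becomes 4
  Position 10 ')': depth becomes 3
  Position 11 ')': depth becomes 2
  Position 12 '(': depth becomes 3
  Position 13 ')': depth becomes 2
  Position 14 '(': depth becomes 3
  Position 15 '(': depth becomes 4
  Position 16 ')': depth becomes 3
  Position 17 ')': depth becomes 2
  Position 18 ')': depth becomes 1
  Position 19 ')': depth becomes 0
Maximum depth reached: 4

4


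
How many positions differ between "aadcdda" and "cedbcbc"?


Comparing "aadcdda" and "cedbcbc" position by position:
  Position 0: 'a' vs 'c' => DIFFER
  Position 1: 'a' vs 'e' => DIFFER
  Position 2: 'd' vs 'd' => same
  Position 3: 'c' vs 'b' => DIFFER
  Position 4: 'd' vs 'c' => DIFFER
  Position 5: 'd' vs 'b' => DIFFER
  Position 6: 'a' vs 'c' => DIFFER
Positions that differ: 6

6


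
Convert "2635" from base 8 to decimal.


Input: "2635" in base 8
Positional expansion:
  Digit '2' (value 2) x 8^3 = 1024
  Digit '6' (value 6) x 8^2 = 384
  Digit '3' (value 3) x 8^1 = 24
  Digit '5' (value 5) x 8^0 = 5
Sum = 1437

1437


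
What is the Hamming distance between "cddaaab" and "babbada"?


Comparing "cddaaab" and "babbada" position by position:
  Position 0: 'c' vs 'b' => differ
  Position 1: 'd' vs 'a' => differ
  Position 2: 'd' vs 'b' => differ
  Position 3: 'a' vs 'b' => differ
  Position 4: 'a' vs 'a' => same
  Position 5: 'a' vs 'd' => differ
  Position 6: 'b' vs 'a' => differ
Total differences (Hamming distance): 6

6


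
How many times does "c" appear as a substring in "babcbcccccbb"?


Searching for "c" in "babcbcccccbb"
Scanning each position:
  Position 0: "b" => no
  Position 1: "a" => no
  Position 2: "b" => no
  Position 3: "c" => MATCH
  Position 4: "b" => no
  Position 5: "c" => MATCH
  Position 6: "c" => MATCH
  Position 7: "c" => MATCH
  Position 8: "c" => MATCH
  Position 9: "c" => MATCH
  Position 10: "b" => no
  Position 11: "b" => no
Total occurrences: 6

6


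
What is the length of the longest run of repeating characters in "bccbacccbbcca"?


Input: "bccbacccbbcca"
Scanning for longest run:
  Position 1 ('c'): new char, reset run to 1
  Position 2 ('c'): continues run of 'c', length=2
  Position 3 ('b'): new char, reset run to 1
  Position 4 ('a'): new char, reset run to 1
  Position 5 ('c'): new char, reset run to 1
  Position 6 ('c'): continues run of 'c', length=2
  Position 7 ('c'): continues run of 'c', length=3
  Position 8 ('b'): new char, reset run to 1
  Position 9 ('b'): continues run of 'b', length=2
  Position 10 ('c'): new char, reset run to 1
  Position 11 ('c'): continues run of 'c', length=2
  Position 12 ('a'): new char, reset run to 1
Longest run: 'c' with length 3

3


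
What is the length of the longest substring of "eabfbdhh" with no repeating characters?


Input: "eabfbdhh"
Sliding window (track last position of each char):
  Position 0 ('e'): window [0,0] length 1 -- new best
  Position 1 ('a'): window [0,1] length 2 -- new best
  Position 2 ('b'): window [0,2] length 3 -- new best
  Position 3 ('f'): window [0,3] length 4 -- new best
  Position 4 ('b'): repeat (last at 2), move window start to 3
  Position 4 ('b'): window [3,4] length 2
  Position 5 ('d'): window [3,5] length 3
  Position 6 ('h'): window [3,6] length 4
  Position 7 ('h'): repeat (last at 6), move window start to 7
  Position 7 ('h'): window [7,7] length 1
Longest substring with no repeats: "eabf" with length 4

4


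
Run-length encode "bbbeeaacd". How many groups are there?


Input: bbbeeaacd
Scanning for consecutive runs:
  Group 1: 'b' x 3 (positions 0-2)
  Group 2: 'e' x 2 (positions 3-4)
  Group 3: 'a' x 2 (positions 5-6)
  Group 4: 'c' x 1 (positions 7-7)
  Group 5: 'd' x 1 (positions 8-8)
Total groups: 5

5


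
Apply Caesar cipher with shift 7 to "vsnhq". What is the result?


Caesar cipher: shift "vsnhq" by 7
  'v' (pos 21) + 7 = pos 2 = 'c'
  's' (pos 18) + 7 = pos 25 = 'z'
  'n' (pos 13) + 7 = pos 20 = 'u'
  'h' (pos 7) + 7 = pos 14 = 'o'
  'q' (pos 16) + 7 = pos 23 = 'x'
Result: czuox

czuox


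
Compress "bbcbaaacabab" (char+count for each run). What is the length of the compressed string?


Input: bbcbaaacabab
Runs:
  'b' x 2 => "b2"
  'c' x 1 => "c1"
  'b' x 1 => "b1"
  'a' x 3 => "a3"
  'c' x 1 => "c1"
  'a' x 1 => "a1"
  'b' x 1 => "b1"
  'a' x 1 => "a1"
  'b' x 1 => "b1"
Compressed: "b2c1b1a3c1a1b1a1b1"
Compressed length: 18

18


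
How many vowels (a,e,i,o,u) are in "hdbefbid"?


Input: hdbefbid
Checking each character:
  'h' at position 0: consonant
  'd' at position 1: consonant
  'b' at position 2: consonant
  'e' at position 3: vowel (running total: 1)
  'f' at position 4: consonant
  'b' at position 5: consonant
  'i' at position 6: vowel (running total: 2)
  'd' at position 7: consonant
Total vowels: 2

2


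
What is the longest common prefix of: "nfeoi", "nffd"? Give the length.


Words: nfeoi, nffd
  Position 0: all 'n' => match
  Position 1: all 'f' => match
  Position 2: ('e', 'f') => mismatch, stop
LCP = "nf" (length 2)

2


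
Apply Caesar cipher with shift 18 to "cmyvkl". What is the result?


Caesar cipher: shift "cmyvkl" by 18
  'c' (pos 2) + 18 = pos 20 = 'u'
  'm' (pos 12) + 18 = pos 4 = 'e'
  'y' (pos 24) + 18 = pos 16 = 'q'
  'v' (pos 21) + 18 = pos 13 = 'n'
  'k' (pos 10) + 18 = pos 2 = 'c'
  'l' (pos 11) + 18 = pos 3 = 'd'
Result: ueqncd

ueqncd


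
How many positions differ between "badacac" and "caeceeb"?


Comparing "badacac" and "caeceeb" position by position:
  Position 0: 'b' vs 'c' => DIFFER
  Position 1: 'a' vs 'a' => same
  Position 2: 'd' vs 'e' => DIFFER
  Position 3: 'a' vs 'c' => DIFFER
  Position 4: 'c' vs 'e' => DIFFER
  Position 5: 'a' vs 'e' => DIFFER
  Position 6: 'c' vs 'b' => DIFFER
Positions that differ: 6

6


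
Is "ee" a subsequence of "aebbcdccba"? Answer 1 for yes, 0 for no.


Check if "ee" is a subsequence of "aebbcdccba"
Greedy scan:
  Position 0 ('a'): no match needed
  Position 1 ('e'): matches sub[0] = 'e'
  Position 2 ('b'): no match needed
  Position 3 ('b'): no match needed
  Position 4 ('c'): no match needed
  Position 5 ('d'): no match needed
  Position 6 ('c'): no match needed
  Position 7 ('c'): no match needed
  Position 8 ('b'): no match needed
  Position 9 ('a'): no match needed
Only matched 1/2 characters => not a subsequence

0


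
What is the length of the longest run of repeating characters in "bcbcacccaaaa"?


Input: "bcbcacccaaaa"
Scanning for longest run:
  Position 1 ('c'): new char, reset run to 1
  Position 2 ('b'): new char, reset run to 1
  Position 3 ('c'): new char, reset run to 1
  Position 4 ('a'): new char, reset run to 1
  Position 5 ('c'): new char, reset run to 1
  Position 6 ('c'): continues run of 'c', length=2
  Position 7 ('c'): continues run of 'c', length=3
  Position 8 ('a'): new char, reset run to 1
  Position 9 ('a'): continues run of 'a', length=2
  Position 10 ('a'): continues run of 'a', length=3
  Position 11 ('a'): continues run of 'a', length=4
Longest run: 'a' with length 4

4


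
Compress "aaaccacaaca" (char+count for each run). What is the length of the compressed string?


Input: aaaccacaaca
Runs:
  'a' x 3 => "a3"
  'c' x 2 => "c2"
  'a' x 1 => "a1"
  'c' x 1 => "c1"
  'a' x 2 => "a2"
  'c' x 1 => "c1"
  'a' x 1 => "a1"
Compressed: "a3c2a1c1a2c1a1"
Compressed length: 14

14


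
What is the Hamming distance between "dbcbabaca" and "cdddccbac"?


Comparing "dbcbabaca" and "cdddccbac" position by position:
  Position 0: 'd' vs 'c' => differ
  Position 1: 'b' vs 'd' => differ
  Position 2: 'c' vs 'd' => differ
  Position 3: 'b' vs 'd' => differ
  Position 4: 'a' vs 'c' => differ
  Position 5: 'b' vs 'c' => differ
  Position 6: 'a' vs 'b' => differ
  Position 7: 'c' vs 'a' => differ
  Position 8: 'a' vs 'c' => differ
Total differences (Hamming distance): 9

9


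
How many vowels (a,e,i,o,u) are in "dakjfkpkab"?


Input: dakjfkpkab
Checking each character:
  'd' at position 0: consonant
  'a' at position 1: vowel (running total: 1)
  'k' at position 2: consonant
  'j' at position 3: consonant
  'f' at position 4: consonant
  'k' at position 5: consonant
  'p' at position 6: consonant
  'k' at position 7: consonant
  'a' at position 8: vowel (running total: 2)
  'b' at position 9: consonant
Total vowels: 2

2


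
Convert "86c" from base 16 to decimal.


Input: "86c" in base 16
Positional expansion:
  Digit '8' (value 8) x 16^2 = 2048
  Digit '6' (value 6) x 16^1 = 96
  Digit 'c' (value 12) x 16^0 = 12
Sum = 2156

2156


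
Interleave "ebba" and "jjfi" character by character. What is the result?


Interleaving "ebba" and "jjfi":
  Position 0: 'e' from first, 'j' from second => "ej"
  Position 1: 'b' from first, 'j' from second => "bj"
  Position 2: 'b' from first, 'f' from second => "bf"
  Position 3: 'a' from first, 'i' from second => "ai"
Result: ejbjbfai

ejbjbfai


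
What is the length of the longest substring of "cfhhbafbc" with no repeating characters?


Input: "cfhhbafbc"
Sliding window (track last position of each char):
  Position 0 ('c'): window [0,0] length 1 -- new best
  Position 1 ('f'): window [0,1] length 2 -- new best
  Position 2 ('h'): window [0,2] length 3 -- new best
  Position 3 ('h'): repeat (last at 2), move window start to 3
  Position 3 ('h'): window [3,3] length 1
  Position 4 ('b'): window [3,4] length 2
  Position 5 ('a'): window [3,5] length 3
  Position 6 ('f'): window [3,6] length 4 -- new best
  Position 7 ('b'): repeat (last at 4), move window start to 5
  Position 7 ('b'): window [5,7] length 3
  Position 8 ('c'): window [5,8] length 4
Longest substring with no repeats: "hbaf" with length 4

4


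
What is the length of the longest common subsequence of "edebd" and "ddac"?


LCS of "edebd" and "ddac"
DP table:
           d    d    a    c
      0    0    0    0    0
  e   0    0    0    0    0
  d   0    1    1    1    1
  e   0    1    1    1    1
  b   0    1    1    1    1
  d   0    1    2    2    2
LCS length = dp[5][4] = 2

2


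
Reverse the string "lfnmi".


Input: lfnmi
Reading characters right to left:
  Position 4: 'i'
  Position 3: 'm'
  Position 2: 'n'
  Position 1: 'f'
  Position 0: 'l'
Reversed: imnfl

imnfl


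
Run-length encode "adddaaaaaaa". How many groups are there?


Input: adddaaaaaaa
Scanning for consecutive runs:
  Group 1: 'a' x 1 (positions 0-0)
  Group 2: 'd' x 3 (positions 1-3)
  Group 3: 'a' x 7 (positions 4-10)
Total groups: 3

3


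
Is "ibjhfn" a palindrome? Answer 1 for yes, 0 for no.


Input: ibjhfn
Reversed: nfhjbi
  Compare pos 0 ('i') with pos 5 ('n'): MISMATCH
  Compare pos 1 ('b') with pos 4 ('f'): MISMATCH
  Compare pos 2 ('j') with pos 3 ('h'): MISMATCH
Result: not a palindrome

0


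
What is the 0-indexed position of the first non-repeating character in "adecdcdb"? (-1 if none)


Input: adecdcdb
Character frequencies:
  'a': 1
  'b': 1
  'c': 2
  'd': 3
  'e': 1
Scanning left to right for freq == 1:
  Position 0 ('a'): unique! => answer = 0

0


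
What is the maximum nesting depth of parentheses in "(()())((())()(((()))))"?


Input: "(()())((())()(((()))))"
Tracking depth:
  Position 0 '(': depth becomes 1
  Position 1 '(': depth becomes 2
  Position 2 ')': depth becomes 1
  Position 3 '(': depth becomes 2
  Position 4 ')': depth becomes 1
  Position 5 ')': depth becomes 0
  Position 6 '(': depth becomes 1
  Position 7 '(': depth becomes 2
  Position 8 '(': depth becomes 3
  Position 9 ')': depth becomes 2
  Position 10 ')': depth becomes 1
  Position 11 '(': depth becomes 2
  Position 12 ')': depth becomes 1
  Position 13 '(': depth becomes 2
  Position 14 '(': depth becomes 3
  Position 15 '(': depth becomes 4
  Position 16 '(': depth becomes 5
  Position 17 ')': depth becomes 4
  Position 18 ')': depth becomes 3
  Position 19 ')': depth becomes 2
  Position 20 ')': depth becomes 1
  Position 21 ')': depth becomes 0
Maximum depth reached: 5

5


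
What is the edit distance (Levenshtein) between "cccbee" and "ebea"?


Computing edit distance: "cccbee" -> "ebea"
DP table:
           e    b    e    a
      0    1    2    3    4
  c   1    1    2    3    4
  c   2    2    2    3    4
  c   3    3    3    3    4
  b   4    4    3    4    4
  e   5    4    4    3    4
  e   6    5    5    4    4
Edit distance = dp[6][4] = 4

4


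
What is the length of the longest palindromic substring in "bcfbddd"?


Input: "bcfbddd"
Checking substrings for palindromes:
  [4:7] "ddd" (len 3) => palindrome
  [4:6] "dd" (len 2) => palindrome
  [5:7] "dd" (len 2) => palindrome
Longest palindromic substring: "ddd" with length 3

3


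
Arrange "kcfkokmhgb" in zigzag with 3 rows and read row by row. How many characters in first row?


Zigzag "kcfkokmhgb" into 3 rows:
Placing characters:
  'k' => row 0
  'c' => row 1
  'f' => row 2
  'k' => row 1
  'o' => row 0
  'k' => row 1
  'm' => row 2
  'h' => row 1
  'g' => row 0
  'b' => row 1
Rows:
  Row 0: "kog"
  Row 1: "ckkhb"
  Row 2: "fm"
First row length: 3

3


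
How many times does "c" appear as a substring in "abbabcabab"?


Searching for "c" in "abbabcabab"
Scanning each position:
  Position 0: "a" => no
  Position 1: "b" => no
  Position 2: "b" => no
  Position 3: "a" => no
  Position 4: "b" => no
  Position 5: "c" => MATCH
  Position 6: "a" => no
  Position 7: "b" => no
  Position 8: "a" => no
  Position 9: "b" => no
Total occurrences: 1

1


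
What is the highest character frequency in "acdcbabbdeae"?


Input: acdcbabbdeae
Character counts:
  'a': 3
  'b': 3
  'c': 2
  'd': 2
  'e': 2
Maximum frequency: 3

3


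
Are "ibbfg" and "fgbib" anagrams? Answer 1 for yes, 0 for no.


Strings: "ibbfg", "fgbib"
Sorted first:  bbfgi
Sorted second: bbfgi
Sorted forms match => anagrams

1


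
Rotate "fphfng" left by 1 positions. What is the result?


Input: "fphfng", rotate left by 1
First 1 characters: "f"
Remaining characters: "phfng"
Concatenate remaining + first: "phfng" + "f" = "phfngf"

phfngf


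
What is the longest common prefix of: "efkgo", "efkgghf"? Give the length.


Words: efkgo, efkgghf
  Position 0: all 'e' => match
  Position 1: all 'f' => match
  Position 2: all 'k' => match
  Position 3: all 'g' => match
  Position 4: ('o', 'g') => mismatch, stop
LCP = "efkg" (length 4)

4


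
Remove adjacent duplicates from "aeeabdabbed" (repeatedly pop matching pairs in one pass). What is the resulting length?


Input: aeeabdabbed
Stack-based adjacent duplicate removal:
  Read 'a': push. Stack: a
  Read 'e': push. Stack: ae
  Read 'e': matches stack top 'e' => pop. Stack: a
  Read 'a': matches stack top 'a' => pop. Stack: (empty)
  Read 'b': push. Stack: b
  Read 'd': push. Stack: bd
  Read 'a': push. Stack: bda
  Read 'b': push. Stack: bdab
  Read 'b': matches stack top 'b' => pop. Stack: bda
  Read 'e': push. Stack: bdae
  Read 'd': push. Stack: bdaed
Final stack: "bdaed" (length 5)

5


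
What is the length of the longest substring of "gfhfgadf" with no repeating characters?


Input: "gfhfgadf"
Sliding window (track last position of each char):
  Position 0 ('g'): window [0,0] length 1 -- new best
  Position 1 ('f'): window [0,1] length 2 -- new best
  Position 2 ('h'): window [0,2] length 3 -- new best
  Position 3 ('f'): repeat (last at 1), move window start to 2
  Position 3 ('f'): window [2,3] length 2
  Position 4 ('g'): window [2,4] length 3
  Position 5 ('a'): window [2,5] length 4 -- new best
  Position 6 ('d'): window [2,6] length 5 -- new best
  Position 7 ('f'): repeat (last at 3), move window start to 4
  Position 7 ('f'): window [4,7] length 4
Longest substring with no repeats: "hfgad" with length 5

5


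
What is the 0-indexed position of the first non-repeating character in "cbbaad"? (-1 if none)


Input: cbbaad
Character frequencies:
  'a': 2
  'b': 2
  'c': 1
  'd': 1
Scanning left to right for freq == 1:
  Position 0 ('c'): unique! => answer = 0

0


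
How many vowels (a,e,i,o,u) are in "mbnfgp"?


Input: mbnfgp
Checking each character:
  'm' at position 0: consonant
  'b' at position 1: consonant
  'n' at position 2: consonant
  'f' at position 3: consonant
  'g' at position 4: consonant
  'p' at position 5: consonant
Total vowels: 0

0


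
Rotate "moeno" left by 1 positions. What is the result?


Input: "moeno", rotate left by 1
First 1 characters: "m"
Remaining characters: "oeno"
Concatenate remaining + first: "oeno" + "m" = "oenom"

oenom


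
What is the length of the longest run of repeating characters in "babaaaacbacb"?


Input: "babaaaacbacb"
Scanning for longest run:
  Position 1 ('a'): new char, reset run to 1
  Position 2 ('b'): new char, reset run to 1
  Position 3 ('a'): new char, reset run to 1
  Position 4 ('a'): continues run of 'a', length=2
  Position 5 ('a'): continues run of 'a', length=3
  Position 6 ('a'): continues run of 'a', length=4
  Position 7 ('c'): new char, reset run to 1
  Position 8 ('b'): new char, reset run to 1
  Position 9 ('a'): new char, reset run to 1
  Position 10 ('c'): new char, reset run to 1
  Position 11 ('b'): new char, reset run to 1
Longest run: 'a' with length 4

4


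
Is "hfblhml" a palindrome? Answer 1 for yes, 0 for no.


Input: hfblhml
Reversed: lmhlbfh
  Compare pos 0 ('h') with pos 6 ('l'): MISMATCH
  Compare pos 1 ('f') with pos 5 ('m'): MISMATCH
  Compare pos 2 ('b') with pos 4 ('h'): MISMATCH
Result: not a palindrome

0


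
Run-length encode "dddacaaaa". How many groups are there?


Input: dddacaaaa
Scanning for consecutive runs:
  Group 1: 'd' x 3 (positions 0-2)
  Group 2: 'a' x 1 (positions 3-3)
  Group 3: 'c' x 1 (positions 4-4)
  Group 4: 'a' x 4 (positions 5-8)
Total groups: 4

4


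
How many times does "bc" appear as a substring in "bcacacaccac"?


Searching for "bc" in "bcacacaccac"
Scanning each position:
  Position 0: "bc" => MATCH
  Position 1: "ca" => no
  Position 2: "ac" => no
  Position 3: "ca" => no
  Position 4: "ac" => no
  Position 5: "ca" => no
  Position 6: "ac" => no
  Position 7: "cc" => no
  Position 8: "ca" => no
  Position 9: "ac" => no
Total occurrences: 1

1


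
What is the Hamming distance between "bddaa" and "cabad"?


Comparing "bddaa" and "cabad" position by position:
  Position 0: 'b' vs 'c' => differ
  Position 1: 'd' vs 'a' => differ
  Position 2: 'd' vs 'b' => differ
  Position 3: 'a' vs 'a' => same
  Position 4: 'a' vs 'd' => differ
Total differences (Hamming distance): 4

4


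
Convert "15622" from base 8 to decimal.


Input: "15622" in base 8
Positional expansion:
  Digit '1' (value 1) x 8^4 = 4096
  Digit '5' (value 5) x 8^3 = 2560
  Digit '6' (value 6) x 8^2 = 384
  Digit '2' (value 2) x 8^1 = 16
  Digit '2' (value 2) x 8^0 = 2
Sum = 7058

7058


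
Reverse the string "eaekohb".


Input: eaekohb
Reading characters right to left:
  Position 6: 'b'
  Position 5: 'h'
  Position 4: 'o'
  Position 3: 'k'
  Position 2: 'e'
  Position 1: 'a'
  Position 0: 'e'
Reversed: bhokeae

bhokeae


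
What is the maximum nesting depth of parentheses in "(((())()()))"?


Input: "(((())()()))"
Tracking depth:
  Position 0 '(': depth becomes 1
  Position 1 '(': depth becomes 2
  Position 2 '(': depth becomes 3
  Position 3 '(': depth becomes 4
  Position 4 ')': depth becomes 3
  Position 5 ')': depth becomes 2
  Position 6 '(': depth becomes 3
  Position 7 ')': depth becomes 2
  Position 8 '(': depth becomes 3
  Position 9 ')': depth becomes 2
  Position 10 ')': depth becomes 1
  Position 11 ')': depth becomes 0
Maximum depth reached: 4

4


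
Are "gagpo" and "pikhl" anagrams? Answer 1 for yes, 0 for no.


Strings: "gagpo", "pikhl"
Sorted first:  aggop
Sorted second: hiklp
Differ at position 0: 'a' vs 'h' => not anagrams

0


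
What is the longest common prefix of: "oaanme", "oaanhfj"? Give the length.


Words: oaanme, oaanhfj
  Position 0: all 'o' => match
  Position 1: all 'a' => match
  Position 2: all 'a' => match
  Position 3: all 'n' => match
  Position 4: ('m', 'h') => mismatch, stop
LCP = "oaan" (length 4)

4


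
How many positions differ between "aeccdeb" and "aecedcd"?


Comparing "aeccdeb" and "aecedcd" position by position:
  Position 0: 'a' vs 'a' => same
  Position 1: 'e' vs 'e' => same
  Position 2: 'c' vs 'c' => same
  Position 3: 'c' vs 'e' => DIFFER
  Position 4: 'd' vs 'd' => same
  Position 5: 'e' vs 'c' => DIFFER
  Position 6: 'b' vs 'd' => DIFFER
Positions that differ: 3

3


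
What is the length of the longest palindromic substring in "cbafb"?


Input: "cbafb"
Checking substrings for palindromes:
  No multi-char palindromic substrings found
Longest palindromic substring: "c" with length 1

1


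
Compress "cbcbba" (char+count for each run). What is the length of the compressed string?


Input: cbcbba
Runs:
  'c' x 1 => "c1"
  'b' x 1 => "b1"
  'c' x 1 => "c1"
  'b' x 2 => "b2"
  'a' x 1 => "a1"
Compressed: "c1b1c1b2a1"
Compressed length: 10

10


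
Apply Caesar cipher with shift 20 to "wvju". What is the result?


Caesar cipher: shift "wvju" by 20
  'w' (pos 22) + 20 = pos 16 = 'q'
  'v' (pos 21) + 20 = pos 15 = 'p'
  'j' (pos 9) + 20 = pos 3 = 'd'
  'u' (pos 20) + 20 = pos 14 = 'o'
Result: qpdo

qpdo


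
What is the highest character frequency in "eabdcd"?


Input: eabdcd
Character counts:
  'a': 1
  'b': 1
  'c': 1
  'd': 2
  'e': 1
Maximum frequency: 2

2


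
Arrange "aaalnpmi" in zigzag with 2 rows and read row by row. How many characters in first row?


Zigzag "aaalnpmi" into 2 rows:
Placing characters:
  'a' => row 0
  'a' => row 1
  'a' => row 0
  'l' => row 1
  'n' => row 0
  'p' => row 1
  'm' => row 0
  'i' => row 1
Rows:
  Row 0: "aanm"
  Row 1: "alpi"
First row length: 4

4


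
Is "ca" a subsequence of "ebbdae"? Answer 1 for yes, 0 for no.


Check if "ca" is a subsequence of "ebbdae"
Greedy scan:
  Position 0 ('e'): no match needed
  Position 1 ('b'): no match needed
  Position 2 ('b'): no match needed
  Position 3 ('d'): no match needed
  Position 4 ('a'): no match needed
  Position 5 ('e'): no match needed
Only matched 0/2 characters => not a subsequence

0


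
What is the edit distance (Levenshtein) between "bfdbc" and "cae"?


Computing edit distance: "bfdbc" -> "cae"
DP table:
           c    a    e
      0    1    2    3
  b   1    1    2    3
  f   2    2    2    3
  d   3    3    3    3
  b   4    4    4    4
  c   5    4    5    5
Edit distance = dp[5][3] = 5

5


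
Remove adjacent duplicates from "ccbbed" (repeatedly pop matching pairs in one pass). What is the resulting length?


Input: ccbbed
Stack-based adjacent duplicate removal:
  Read 'c': push. Stack: c
  Read 'c': matches stack top 'c' => pop. Stack: (empty)
  Read 'b': push. Stack: b
  Read 'b': matches stack top 'b' => pop. Stack: (empty)
  Read 'e': push. Stack: e
  Read 'd': push. Stack: ed
Final stack: "ed" (length 2)

2


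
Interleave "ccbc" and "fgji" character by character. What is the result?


Interleaving "ccbc" and "fgji":
  Position 0: 'c' from first, 'f' from second => "cf"
  Position 1: 'c' from first, 'g' from second => "cg"
  Position 2: 'b' from first, 'j' from second => "bj"
  Position 3: 'c' from first, 'i' from second => "ci"
Result: cfcgbjci

cfcgbjci


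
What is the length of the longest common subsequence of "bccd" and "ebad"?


LCS of "bccd" and "ebad"
DP table:
           e    b    a    d
      0    0    0    0    0
  b   0    0    1    1    1
  c   0    0    1    1    1
  c   0    0    1    1    1
  d   0    0    1    1    2
LCS length = dp[4][4] = 2

2


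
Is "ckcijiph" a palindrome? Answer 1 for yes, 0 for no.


Input: ckcijiph
Reversed: hpijickc
  Compare pos 0 ('c') with pos 7 ('h'): MISMATCH
  Compare pos 1 ('k') with pos 6 ('p'): MISMATCH
  Compare pos 2 ('c') with pos 5 ('i'): MISMATCH
  Compare pos 3 ('i') with pos 4 ('j'): MISMATCH
Result: not a palindrome

0


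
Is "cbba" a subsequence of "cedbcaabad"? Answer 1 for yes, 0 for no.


Check if "cbba" is a subsequence of "cedbcaabad"
Greedy scan:
  Position 0 ('c'): matches sub[0] = 'c'
  Position 1 ('e'): no match needed
  Position 2 ('d'): no match needed
  Position 3 ('b'): matches sub[1] = 'b'
  Position 4 ('c'): no match needed
  Position 5 ('a'): no match needed
  Position 6 ('a'): no match needed
  Position 7 ('b'): matches sub[2] = 'b'
  Position 8 ('a'): matches sub[3] = 'a'
  Position 9 ('d'): no match needed
All 4 characters matched => is a subsequence

1


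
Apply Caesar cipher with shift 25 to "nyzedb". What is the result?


Caesar cipher: shift "nyzedb" by 25
  'n' (pos 13) + 25 = pos 12 = 'm'
  'y' (pos 24) + 25 = pos 23 = 'x'
  'z' (pos 25) + 25 = pos 24 = 'y'
  'e' (pos 4) + 25 = pos 3 = 'd'
  'd' (pos 3) + 25 = pos 2 = 'c'
  'b' (pos 1) + 25 = pos 0 = 'a'
Result: mxydca

mxydca


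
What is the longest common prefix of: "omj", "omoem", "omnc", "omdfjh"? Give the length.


Words: omj, omoem, omnc, omdfjh
  Position 0: all 'o' => match
  Position 1: all 'm' => match
  Position 2: ('j', 'o', 'n', 'd') => mismatch, stop
LCP = "om" (length 2)

2


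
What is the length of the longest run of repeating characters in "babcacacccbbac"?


Input: "babcacacccbbac"
Scanning for longest run:
  Position 1 ('a'): new char, reset run to 1
  Position 2 ('b'): new char, reset run to 1
  Position 3 ('c'): new char, reset run to 1
  Position 4 ('a'): new char, reset run to 1
  Position 5 ('c'): new char, reset run to 1
  Position 6 ('a'): new char, reset run to 1
  Position 7 ('c'): new char, reset run to 1
  Position 8 ('c'): continues run of 'c', length=2
  Position 9 ('c'): continues run of 'c', length=3
  Position 10 ('b'): new char, reset run to 1
  Position 11 ('b'): continues run of 'b', length=2
  Position 12 ('a'): new char, reset run to 1
  Position 13 ('c'): new char, reset run to 1
Longest run: 'c' with length 3

3


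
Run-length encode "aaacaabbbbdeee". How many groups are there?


Input: aaacaabbbbdeee
Scanning for consecutive runs:
  Group 1: 'a' x 3 (positions 0-2)
  Group 2: 'c' x 1 (positions 3-3)
  Group 3: 'a' x 2 (positions 4-5)
  Group 4: 'b' x 4 (positions 6-9)
  Group 5: 'd' x 1 (positions 10-10)
  Group 6: 'e' x 3 (positions 11-13)
Total groups: 6

6


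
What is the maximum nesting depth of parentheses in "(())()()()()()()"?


Input: "(())()()()()()()"
Tracking depth:
  Position 0 '(': depth becomes 1
  Position 1 '(': depth becomes 2
  Position 2 ')': depth becomes 1
  Position 3 ')': depth becomes 0
  Position 4 '(': depth becomes 1
  Position 5 ')': depth becomes 0
  Position 6 '(': depth becomes 1
  Position 7 ')': depth becomes 0
  Position 8 '(': depth becomes 1
  Position 9 ')': depth becomes 0
  Position 10 '(': depth becomes 1
  Position 11 ')': depth becomes 0
  Position 12 '(': depth becomes 1
  Position 13 ')': depth becomes 0
  Position 14 '(': depth becomes 1
  Position 15 ')': depth becomes 0
Maximum depth reached: 2

2


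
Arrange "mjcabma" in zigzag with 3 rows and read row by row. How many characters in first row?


Zigzag "mjcabma" into 3 rows:
Placing characters:
  'm' => row 0
  'j' => row 1
  'c' => row 2
  'a' => row 1
  'b' => row 0
  'm' => row 1
  'a' => row 2
Rows:
  Row 0: "mb"
  Row 1: "jam"
  Row 2: "ca"
First row length: 2

2


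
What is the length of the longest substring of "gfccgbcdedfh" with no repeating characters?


Input: "gfccgbcdedfh"
Sliding window (track last position of each char):
  Position 0 ('g'): window [0,0] length 1 -- new best
  Position 1 ('f'): window [0,1] length 2 -- new best
  Position 2 ('c'): window [0,2] length 3 -- new best
  Position 3 ('c'): repeat (last at 2), move window start to 3
  Position 3 ('c'): window [3,3] length 1
  Position 4 ('g'): window [3,4] length 2
  Position 5 ('b'): window [3,5] length 3
  Position 6 ('c'): repeat (last at 3), move window start to 4
  Position 6 ('c'): window [4,6] length 3
  Position 7 ('d'): window [4,7] length 4 -- new best
  Position 8 ('e'): window [4,8] length 5 -- new best
  Position 9 ('d'): repeat (last at 7), move window start to 8
  Position 9 ('d'): window [8,9] length 2
  Position 10 ('f'): window [8,10] length 3
  Position 11 ('h'): window [8,11] length 4
Longest substring with no repeats: "gbcde" with length 5

5


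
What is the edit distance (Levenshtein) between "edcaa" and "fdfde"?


Computing edit distance: "edcaa" -> "fdfde"
DP table:
           f    d    f    d    e
      0    1    2    3    4    5
  e   1    1    2    3    4    4
  d   2    2    1    2    3    4
  c   3    3    2    2    3    4
  a   4    4    3    3    3    4
  a   5    5    4    4    4    4
Edit distance = dp[5][5] = 4

4


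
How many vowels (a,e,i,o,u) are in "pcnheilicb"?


Input: pcnheilicb
Checking each character:
  'p' at position 0: consonant
  'c' at position 1: consonant
  'n' at position 2: consonant
  'h' at position 3: consonant
  'e' at position 4: vowel (running total: 1)
  'i' at position 5: vowel (running total: 2)
  'l' at position 6: consonant
  'i' at position 7: vowel (running total: 3)
  'c' at position 8: consonant
  'b' at position 9: consonant
Total vowels: 3

3


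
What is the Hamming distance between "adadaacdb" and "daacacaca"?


Comparing "adadaacdb" and "daacacaca" position by position:
  Position 0: 'a' vs 'd' => differ
  Position 1: 'd' vs 'a' => differ
  Position 2: 'a' vs 'a' => same
  Position 3: 'd' vs 'c' => differ
  Position 4: 'a' vs 'a' => same
  Position 5: 'a' vs 'c' => differ
  Position 6: 'c' vs 'a' => differ
  Position 7: 'd' vs 'c' => differ
  Position 8: 'b' vs 'a' => differ
Total differences (Hamming distance): 7

7


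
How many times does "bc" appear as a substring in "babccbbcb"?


Searching for "bc" in "babccbbcb"
Scanning each position:
  Position 0: "ba" => no
  Position 1: "ab" => no
  Position 2: "bc" => MATCH
  Position 3: "cc" => no
  Position 4: "cb" => no
  Position 5: "bb" => no
  Position 6: "bc" => MATCH
  Position 7: "cb" => no
Total occurrences: 2

2


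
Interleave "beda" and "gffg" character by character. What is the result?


Interleaving "beda" and "gffg":
  Position 0: 'b' from first, 'g' from second => "bg"
  Position 1: 'e' from first, 'f' from second => "ef"
  Position 2: 'd' from first, 'f' from second => "df"
  Position 3: 'a' from first, 'g' from second => "ag"
Result: bgefdfag

bgefdfag


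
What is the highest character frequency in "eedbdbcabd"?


Input: eedbdbcabd
Character counts:
  'a': 1
  'b': 3
  'c': 1
  'd': 3
  'e': 2
Maximum frequency: 3

3


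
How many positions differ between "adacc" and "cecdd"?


Comparing "adacc" and "cecdd" position by position:
  Position 0: 'a' vs 'c' => DIFFER
  Position 1: 'd' vs 'e' => DIFFER
  Position 2: 'a' vs 'c' => DIFFER
  Position 3: 'c' vs 'd' => DIFFER
  Position 4: 'c' vs 'd' => DIFFER
Positions that differ: 5

5


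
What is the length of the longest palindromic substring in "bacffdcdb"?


Input: "bacffdcdb"
Checking substrings for palindromes:
  [5:8] "dcd" (len 3) => palindrome
  [3:5] "ff" (len 2) => palindrome
Longest palindromic substring: "dcd" with length 3

3


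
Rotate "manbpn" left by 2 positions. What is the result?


Input: "manbpn", rotate left by 2
First 2 characters: "ma"
Remaining characters: "nbpn"
Concatenate remaining + first: "nbpn" + "ma" = "nbpnma"

nbpnma


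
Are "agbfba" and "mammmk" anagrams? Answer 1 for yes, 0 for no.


Strings: "agbfba", "mammmk"
Sorted first:  aabbfg
Sorted second: akmmmm
Differ at position 1: 'a' vs 'k' => not anagrams

0


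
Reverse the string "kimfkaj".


Input: kimfkaj
Reading characters right to left:
  Position 6: 'j'
  Position 5: 'a'
  Position 4: 'k'
  Position 3: 'f'
  Position 2: 'm'
  Position 1: 'i'
  Position 0: 'k'
Reversed: jakfmik

jakfmik


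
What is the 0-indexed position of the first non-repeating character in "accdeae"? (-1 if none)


Input: accdeae
Character frequencies:
  'a': 2
  'c': 2
  'd': 1
  'e': 2
Scanning left to right for freq == 1:
  Position 0 ('a'): freq=2, skip
  Position 1 ('c'): freq=2, skip
  Position 2 ('c'): freq=2, skip
  Position 3 ('d'): unique! => answer = 3

3


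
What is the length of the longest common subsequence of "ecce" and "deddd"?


LCS of "ecce" and "deddd"
DP table:
           d    e    d    d    d
      0    0    0    0    0    0
  e   0    0    1    1    1    1
  c   0    0    1    1    1    1
  c   0    0    1    1    1    1
  e   0    0    1    1    1    1
LCS length = dp[4][5] = 1

1


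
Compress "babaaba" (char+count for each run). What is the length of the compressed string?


Input: babaaba
Runs:
  'b' x 1 => "b1"
  'a' x 1 => "a1"
  'b' x 1 => "b1"
  'a' x 2 => "a2"
  'b' x 1 => "b1"
  'a' x 1 => "a1"
Compressed: "b1a1b1a2b1a1"
Compressed length: 12

12


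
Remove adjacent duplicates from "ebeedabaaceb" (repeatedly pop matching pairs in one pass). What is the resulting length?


Input: ebeedabaaceb
Stack-based adjacent duplicate removal:
  Read 'e': push. Stack: e
  Read 'b': push. Stack: eb
  Read 'e': push. Stack: ebe
  Read 'e': matches stack top 'e' => pop. Stack: eb
  Read 'd': push. Stack: ebd
  Read 'a': push. Stack: ebda
  Read 'b': push. Stack: ebdab
  Read 'a': push. Stack: ebdaba
  Read 'a': matches stack top 'a' => pop. Stack: ebdab
  Read 'c': push. Stack: ebdabc
  Read 'e': push. Stack: ebdabce
  Read 'b': push. Stack: ebdabceb
Final stack: "ebdabceb" (length 8)

8


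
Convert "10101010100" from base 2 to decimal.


Input: "10101010100" in base 2
Positional expansion:
  Digit '1' (value 1) x 2^10 = 1024
  Digit '0' (value 0) x 2^9 = 0
  Digit '1' (value 1) x 2^8 = 256
  Digit '0' (value 0) x 2^7 = 0
  Digit '1' (value 1) x 2^6 = 64
  Digit '0' (value 0) x 2^5 = 0
  Digit '1' (value 1) x 2^4 = 16
  Digit '0' (value 0) x 2^3 = 0
  Digit '1' (value 1) x 2^2 = 4
  Digit '0' (value 0) x 2^1 = 0
  Digit '0' (value 0) x 2^0 = 0
Sum = 1364

1364


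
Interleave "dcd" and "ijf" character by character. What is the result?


Interleaving "dcd" and "ijf":
  Position 0: 'd' from first, 'i' from second => "di"
  Position 1: 'c' from first, 'j' from second => "cj"
  Position 2: 'd' from first, 'f' from second => "df"
Result: dicjdf

dicjdf


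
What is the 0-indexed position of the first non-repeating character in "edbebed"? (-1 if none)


Input: edbebed
Character frequencies:
  'b': 2
  'd': 2
  'e': 3
Scanning left to right for freq == 1:
  Position 0 ('e'): freq=3, skip
  Position 1 ('d'): freq=2, skip
  Position 2 ('b'): freq=2, skip
  Position 3 ('e'): freq=3, skip
  Position 4 ('b'): freq=2, skip
  Position 5 ('e'): freq=3, skip
  Position 6 ('d'): freq=2, skip
  No unique character found => answer = -1

-1


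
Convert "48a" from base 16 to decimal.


Input: "48a" in base 16
Positional expansion:
  Digit '4' (value 4) x 16^2 = 1024
  Digit '8' (value 8) x 16^1 = 128
  Digit 'a' (value 10) x 16^0 = 10
Sum = 1162

1162


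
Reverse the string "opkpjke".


Input: opkpjke
Reading characters right to left:
  Position 6: 'e'
  Position 5: 'k'
  Position 4: 'j'
  Position 3: 'p'
  Position 2: 'k'
  Position 1: 'p'
  Position 0: 'o'
Reversed: ekjpkpo

ekjpkpo


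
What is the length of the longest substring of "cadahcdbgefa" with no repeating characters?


Input: "cadahcdbgefa"
Sliding window (track last position of each char):
  Position 0 ('c'): window [0,0] length 1 -- new best
  Position 1 ('a'): window [0,1] length 2 -- new best
  Position 2 ('d'): window [0,2] length 3 -- new best
  Position 3 ('a'): repeat (last at 1), move window start to 2
  Position 3 ('a'): window [2,3] length 2
  Position 4 ('h'): window [2,4] length 3
  Position 5 ('c'): window [2,5] length 4 -- new best
  Position 6 ('d'): repeat (last at 2), move window start to 3
  Position 6 ('d'): window [3,6] length 4
  Position 7 ('b'): window [3,7] length 5 -- new best
  Position 8 ('g'): window [3,8] length 6 -- new best
  Position 9 ('e'): window [3,9] length 7 -- new best
  Position 10 ('f'): window [3,10] length 8 -- new best
  Position 11 ('a'): repeat (last at 3), move window start to 4
  Position 11 ('a'): window [4,11] length 8
Longest substring with no repeats: "ahcdbgef" with length 8

8


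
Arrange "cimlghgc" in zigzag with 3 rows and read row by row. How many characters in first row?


Zigzag "cimlghgc" into 3 rows:
Placing characters:
  'c' => row 0
  'i' => row 1
  'm' => row 2
  'l' => row 1
  'g' => row 0
  'h' => row 1
  'g' => row 2
  'c' => row 1
Rows:
  Row 0: "cg"
  Row 1: "ilhc"
  Row 2: "mg"
First row length: 2

2


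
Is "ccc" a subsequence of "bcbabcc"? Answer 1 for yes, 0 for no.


Check if "ccc" is a subsequence of "bcbabcc"
Greedy scan:
  Position 0 ('b'): no match needed
  Position 1 ('c'): matches sub[0] = 'c'
  Position 2 ('b'): no match needed
  Position 3 ('a'): no match needed
  Position 4 ('b'): no match needed
  Position 5 ('c'): matches sub[1] = 'c'
  Position 6 ('c'): matches sub[2] = 'c'
All 3 characters matched => is a subsequence

1


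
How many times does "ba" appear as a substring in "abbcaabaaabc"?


Searching for "ba" in "abbcaabaaabc"
Scanning each position:
  Position 0: "ab" => no
  Position 1: "bb" => no
  Position 2: "bc" => no
  Position 3: "ca" => no
  Position 4: "aa" => no
  Position 5: "ab" => no
  Position 6: "ba" => MATCH
  Position 7: "aa" => no
  Position 8: "aa" => no
  Position 9: "ab" => no
  Position 10: "bc" => no
Total occurrences: 1

1


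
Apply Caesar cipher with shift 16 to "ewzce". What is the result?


Caesar cipher: shift "ewzce" by 16
  'e' (pos 4) + 16 = pos 20 = 'u'
  'w' (pos 22) + 16 = pos 12 = 'm'
  'z' (pos 25) + 16 = pos 15 = 'p'
  'c' (pos 2) + 16 = pos 18 = 's'
  'e' (pos 4) + 16 = pos 20 = 'u'
Result: umpsu

umpsu


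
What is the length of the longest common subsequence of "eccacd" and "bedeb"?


LCS of "eccacd" and "bedeb"
DP table:
           b    e    d    e    b
      0    0    0    0    0    0
  e   0    0    1    1    1    1
  c   0    0    1    1    1    1
  c   0    0    1    1    1    1
  a   0    0    1    1    1    1
  c   0    0    1    1    1    1
  d   0    0    1    2    2    2
LCS length = dp[6][5] = 2

2


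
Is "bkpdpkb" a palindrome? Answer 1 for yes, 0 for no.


Input: bkpdpkb
Reversed: bkpdpkb
  Compare pos 0 ('b') with pos 6 ('b'): match
  Compare pos 1 ('k') with pos 5 ('k'): match
  Compare pos 2 ('p') with pos 4 ('p'): match
Result: palindrome

1


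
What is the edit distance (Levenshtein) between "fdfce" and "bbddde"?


Computing edit distance: "fdfce" -> "bbddde"
DP table:
           b    b    d    d    d    e
      0    1    2    3    4    5    6
  f   1    1    2    3    4    5    6
  d   2    2    2    2    3    4    5
  f   3    3    3    3    3    4    5
  c   4    4    4    4    4    4    5
  e   5    5    5    5    5    5    4
Edit distance = dp[5][6] = 4

4


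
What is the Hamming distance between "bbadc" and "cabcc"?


Comparing "bbadc" and "cabcc" position by position:
  Position 0: 'b' vs 'c' => differ
  Position 1: 'b' vs 'a' => differ
  Position 2: 'a' vs 'b' => differ
  Position 3: 'd' vs 'c' => differ
  Position 4: 'c' vs 'c' => same
Total differences (Hamming distance): 4

4
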